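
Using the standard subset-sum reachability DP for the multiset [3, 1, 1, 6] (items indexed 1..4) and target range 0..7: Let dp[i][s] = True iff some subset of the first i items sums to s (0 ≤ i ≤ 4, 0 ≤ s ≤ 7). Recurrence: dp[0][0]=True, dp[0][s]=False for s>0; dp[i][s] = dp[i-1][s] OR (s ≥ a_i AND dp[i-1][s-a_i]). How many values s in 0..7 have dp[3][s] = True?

i\s   0   1   2   3   4   5   6   7
  0   T   F   F   F   F   F   F   F
  1   T   F   F   T   F   F   F   F
  2   T   T   F   T   T   F   F   F
  3   T   T   T   T   T   T   F   F
  4   T   T   T   T   T   T   T   T

6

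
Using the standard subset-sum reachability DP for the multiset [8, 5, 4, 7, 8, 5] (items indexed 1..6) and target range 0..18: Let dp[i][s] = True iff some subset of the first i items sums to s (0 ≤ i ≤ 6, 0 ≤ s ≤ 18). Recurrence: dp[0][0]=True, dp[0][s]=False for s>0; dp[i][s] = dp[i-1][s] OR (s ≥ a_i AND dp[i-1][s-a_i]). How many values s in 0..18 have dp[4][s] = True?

12

i\s   0   1   2   3   4   5   6   7   8   9  10  11  12  13  14  15  16  17  18
  0   T   F   F   F   F   F   F   F   F   F   F   F   F   F   F   F   F   F   F
  1   T   F   F   F   F   F   F   F   T   F   F   F   F   F   F   F   F   F   F
  2   T   F   F   F   F   T   F   F   T   F   F   F   F   T   F   F   F   F   F
  3   T   F   F   F   T   T   F   F   T   T   F   F   T   T   F   F   F   T   F
  4   T   F   F   F   T   T   F   T   T   T   F   T   T   T   F   T   T   T   F
  5   T   F   F   F   T   T   F   T   T   T   F   T   T   T   F   T   T   T   F
  6   T   F   F   F   T   T   F   T   T   T   T   T   T   T   T   T   T   T   T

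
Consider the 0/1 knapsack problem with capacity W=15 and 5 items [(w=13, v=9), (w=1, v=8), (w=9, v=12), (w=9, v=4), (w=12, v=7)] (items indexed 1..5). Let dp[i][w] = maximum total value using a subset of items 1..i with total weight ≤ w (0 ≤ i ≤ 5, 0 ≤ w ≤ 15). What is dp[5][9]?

12

i\w   0   1   2   3   4   5   6   7   8   9  10  11  12  13  14  15
  0   0   0   0   0   0   0   0   0   0   0   0   0   0   0   0   0
  1   0   0   0   0   0   0   0   0   0   0   0   0   0   9   9   9
  2   0   8   8   8   8   8   8   8   8   8   8   8   8   9  17  17
  3   0   8   8   8   8   8   8   8   8  12  20  20  20  20  20  20
  4   0   8   8   8   8   8   8   8   8  12  20  20  20  20  20  20
  5   0   8   8   8   8   8   8   8   8  12  20  20  20  20  20  20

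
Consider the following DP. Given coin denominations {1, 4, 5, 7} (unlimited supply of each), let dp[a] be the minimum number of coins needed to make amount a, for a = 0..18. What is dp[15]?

 a  0  1  2  3  4  5  6  7  8  9 10 11 12 13 14 15 16 17 18
dp  0  1  2  3  1  1  2  1  2  2  2  2  2  3  2  3  3  3  3

3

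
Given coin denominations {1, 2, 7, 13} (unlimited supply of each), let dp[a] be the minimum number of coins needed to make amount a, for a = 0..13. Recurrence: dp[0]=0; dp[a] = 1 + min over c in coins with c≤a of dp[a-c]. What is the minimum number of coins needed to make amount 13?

1

 a  0  1  2  3  4  5  6  7  8  9 10 11 12 13
dp  0  1  1  2  2  3  3  1  2  2  3  3  4  1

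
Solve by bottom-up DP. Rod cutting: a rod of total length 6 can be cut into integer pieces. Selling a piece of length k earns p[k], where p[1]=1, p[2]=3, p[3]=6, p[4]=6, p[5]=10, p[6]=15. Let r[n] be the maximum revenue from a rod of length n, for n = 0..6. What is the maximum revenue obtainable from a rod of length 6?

15

   n    0    1    2    3    4    5    6
r[n]    0    1    3    6    7   10   15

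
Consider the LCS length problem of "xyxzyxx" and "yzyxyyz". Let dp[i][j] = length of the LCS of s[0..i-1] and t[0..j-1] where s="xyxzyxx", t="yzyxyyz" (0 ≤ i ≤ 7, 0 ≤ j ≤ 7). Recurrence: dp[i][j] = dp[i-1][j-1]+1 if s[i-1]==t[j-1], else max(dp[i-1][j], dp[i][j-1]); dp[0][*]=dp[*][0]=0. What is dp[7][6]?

4

   ''  y  z  y  x  y  y  z
''  0  0  0  0  0  0  0  0
 x  0  0  0  0  1  1  1  1
 y  0  1  1  1  1  2  2  2
 x  0  1  1  1  2  2  2  2
 z  0  1  2  2  2  2  2  3
 y  0  1  2  3  3  3  3  3
 x  0  1  2  3  4  4  4  4
 x  0  1  2  3  4  4  4  4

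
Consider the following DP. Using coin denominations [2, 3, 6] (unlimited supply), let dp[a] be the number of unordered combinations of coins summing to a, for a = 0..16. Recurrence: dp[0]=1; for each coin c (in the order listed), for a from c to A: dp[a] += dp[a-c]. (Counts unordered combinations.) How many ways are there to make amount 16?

after  coin     0     1     2     3     4     5     6     7     8     9    10    11    12    13    14    15    16
          2     1     0     1     0     1     0     1     0     1     0     1     0     1     0     1     0     1
          3     1     0     1     1     1     1     2     1     2     2     2     2     3     2     3     3     3
          6     1     0     1     1     1     1     3     1     3     3     3     3     6     3     6     6     6

6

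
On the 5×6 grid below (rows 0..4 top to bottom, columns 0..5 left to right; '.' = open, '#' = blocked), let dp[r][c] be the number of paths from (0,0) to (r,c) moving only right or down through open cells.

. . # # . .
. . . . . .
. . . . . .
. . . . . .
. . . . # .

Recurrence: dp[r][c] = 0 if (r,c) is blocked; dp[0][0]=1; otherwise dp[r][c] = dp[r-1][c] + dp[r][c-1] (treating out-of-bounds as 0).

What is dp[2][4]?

9

r\c   0   1   2   3   4   5
  0   1   1   0   0   0   0
  1   1   2   2   2   2   2
  2   1   3   5   7   9  11
  3   1   4   9  16  25  36
  4   1   5  14  30   0  36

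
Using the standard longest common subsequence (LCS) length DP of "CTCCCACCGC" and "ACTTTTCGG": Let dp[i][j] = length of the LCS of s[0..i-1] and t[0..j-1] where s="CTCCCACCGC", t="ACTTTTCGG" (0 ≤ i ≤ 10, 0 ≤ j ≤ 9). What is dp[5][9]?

3

   ''  A  C  T  T  T  T  C  G  G
''  0  0  0  0  0  0  0  0  0  0
 C  0  0  1  1  1  1  1  1  1  1
 T  0  0  1  2  2  2  2  2  2  2
 C  0  0  1  2  2  2  2  3  3  3
 C  0  0  1  2  2  2  2  3  3  3
 C  0  0  1  2  2  2  2  3  3  3
 A  0  1  1  2  2  2  2  3  3  3
 C  0  1  2  2  2  2  2  3  3  3
 C  0  1  2  2  2  2  2  3  3  3
 G  0  1  2  2  2  2  2  3  4  4
 C  0  1  2  2  2  2  2  3  4  4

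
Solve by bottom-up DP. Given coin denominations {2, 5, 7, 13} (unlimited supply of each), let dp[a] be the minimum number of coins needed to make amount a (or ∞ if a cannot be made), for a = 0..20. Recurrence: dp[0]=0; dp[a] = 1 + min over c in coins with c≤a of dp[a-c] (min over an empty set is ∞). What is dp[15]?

 a  0  1  2  3  4  5  6  7  8  9 10 11 12 13 14 15 16 17 18 19 20
dp  0  -  1  -  2  1  3  1  4  2  2  3  2  1  2  2  3  3  2  3  2
(- denotes ∞ / unreachable)

2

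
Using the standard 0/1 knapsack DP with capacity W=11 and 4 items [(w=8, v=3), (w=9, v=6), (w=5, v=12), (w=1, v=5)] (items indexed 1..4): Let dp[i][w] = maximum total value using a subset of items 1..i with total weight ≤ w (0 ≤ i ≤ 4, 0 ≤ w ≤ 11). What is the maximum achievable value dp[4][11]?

17

i\w   0   1   2   3   4   5   6   7   8   9  10  11
  0   0   0   0   0   0   0   0   0   0   0   0   0
  1   0   0   0   0   0   0   0   0   3   3   3   3
  2   0   0   0   0   0   0   0   0   3   6   6   6
  3   0   0   0   0   0  12  12  12  12  12  12  12
  4   0   5   5   5   5  12  17  17  17  17  17  17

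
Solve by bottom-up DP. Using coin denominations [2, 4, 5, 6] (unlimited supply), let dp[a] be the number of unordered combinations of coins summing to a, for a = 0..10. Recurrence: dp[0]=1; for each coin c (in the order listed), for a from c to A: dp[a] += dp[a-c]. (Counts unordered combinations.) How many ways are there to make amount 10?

6

after  coin     0     1     2     3     4     5     6     7     8     9    10
          2     1     0     1     0     1     0     1     0     1     0     1
          4     1     0     1     0     2     0     2     0     3     0     3
          5     1     0     1     0     2     1     2     1     3     2     4
          6     1     0     1     0     2     1     3     1     4     2     6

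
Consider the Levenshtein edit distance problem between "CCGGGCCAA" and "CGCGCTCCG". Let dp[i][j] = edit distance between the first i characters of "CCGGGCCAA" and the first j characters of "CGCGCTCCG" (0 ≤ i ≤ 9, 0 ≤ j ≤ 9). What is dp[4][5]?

2

   ''  C  G  C  G  C  T  C  C  G
''  0  1  2  3  4  5  6  7  8  9
 C  1  0  1  2  3  4  5  6  7  8
 C  2  1  1  1  2  3  4  5  6  7
 G  3  2  1  2  1  2  3  4  5  6
 G  4  3  2  2  2  2  3  4  5  5
 G  5  4  3  3  2  3  3  4  5  5
 C  6  5  4  3  3  2  3  3  4  5
 C  7  6  5  4  4  3  3  3  3  4
 A  8  7  6  5  5  4  4  4  4  4
 A  9  8  7  6  6  5  5  5  5  5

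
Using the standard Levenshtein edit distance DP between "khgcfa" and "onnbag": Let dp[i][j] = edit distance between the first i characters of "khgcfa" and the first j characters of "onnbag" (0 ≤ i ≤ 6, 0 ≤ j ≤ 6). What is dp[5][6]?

6

   ''  o  n  n  b  a  g
''  0  1  2  3  4  5  6
 k  1  1  2  3  4  5  6
 h  2  2  2  3  4  5  6
 g  3  3  3  3  4  5  5
 c  4  4  4  4  4  5  6
 f  5  5  5  5  5  5  6
 a  6  6  6  6  6  5  6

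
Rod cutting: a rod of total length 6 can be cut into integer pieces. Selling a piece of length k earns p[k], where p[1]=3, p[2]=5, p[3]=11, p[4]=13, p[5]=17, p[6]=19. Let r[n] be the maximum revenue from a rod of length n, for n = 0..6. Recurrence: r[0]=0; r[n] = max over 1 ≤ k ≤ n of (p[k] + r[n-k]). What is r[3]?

   n    0    1    2    3    4    5    6
r[n]    0    3    6   11   14   17   22

11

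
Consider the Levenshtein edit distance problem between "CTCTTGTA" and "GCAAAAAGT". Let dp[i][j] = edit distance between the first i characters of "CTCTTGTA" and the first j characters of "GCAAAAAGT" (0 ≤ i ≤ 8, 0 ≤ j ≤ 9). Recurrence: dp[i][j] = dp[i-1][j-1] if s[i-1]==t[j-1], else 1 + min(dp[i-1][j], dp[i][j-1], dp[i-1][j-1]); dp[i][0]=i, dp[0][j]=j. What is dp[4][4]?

4

   ''  G  C  A  A  A  A  A  G  T
''  0  1  2  3  4  5  6  7  8  9
 C  1  1  1  2  3  4  5  6  7  8
 T  2  2  2  2  3  4  5  6  7  7
 C  3  3  2  3  3  4  5  6  7  8
 T  4  4  3  3  4  4  5  6  7  7
 T  5  5  4  4  4  5  5  6  7  7
 G  6  5  5  5  5  5  6  6  6  7
 T  7  6  6  6  6  6  6  7  7  6
 A  8  7  7  6  6  6  6  6  7  7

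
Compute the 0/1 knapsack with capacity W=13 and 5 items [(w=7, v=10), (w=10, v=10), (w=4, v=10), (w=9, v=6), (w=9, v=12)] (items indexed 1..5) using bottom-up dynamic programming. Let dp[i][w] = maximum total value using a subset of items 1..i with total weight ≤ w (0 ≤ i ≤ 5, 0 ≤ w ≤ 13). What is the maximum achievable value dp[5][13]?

22

i\w   0   1   2   3   4   5   6   7   8   9  10  11  12  13
  0   0   0   0   0   0   0   0   0   0   0   0   0   0   0
  1   0   0   0   0   0   0   0  10  10  10  10  10  10  10
  2   0   0   0   0   0   0   0  10  10  10  10  10  10  10
  3   0   0   0   0  10  10  10  10  10  10  10  20  20  20
  4   0   0   0   0  10  10  10  10  10  10  10  20  20  20
  5   0   0   0   0  10  10  10  10  10  12  12  20  20  22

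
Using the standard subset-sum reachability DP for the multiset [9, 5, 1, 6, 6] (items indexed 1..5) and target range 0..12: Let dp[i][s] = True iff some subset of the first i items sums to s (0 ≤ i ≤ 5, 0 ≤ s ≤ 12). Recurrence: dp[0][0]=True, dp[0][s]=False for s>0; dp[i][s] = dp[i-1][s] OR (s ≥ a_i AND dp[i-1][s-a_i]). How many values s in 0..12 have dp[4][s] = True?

i\s   0   1   2   3   4   5   6   7   8   9  10  11  12
  0   T   F   F   F   F   F   F   F   F   F   F   F   F
  1   T   F   F   F   F   F   F   F   F   T   F   F   F
  2   T   F   F   F   F   T   F   F   F   T   F   F   F
  3   T   T   F   F   F   T   T   F   F   T   T   F   F
  4   T   T   F   F   F   T   T   T   F   T   T   T   T
  5   T   T   F   F   F   T   T   T   F   T   T   T   T

9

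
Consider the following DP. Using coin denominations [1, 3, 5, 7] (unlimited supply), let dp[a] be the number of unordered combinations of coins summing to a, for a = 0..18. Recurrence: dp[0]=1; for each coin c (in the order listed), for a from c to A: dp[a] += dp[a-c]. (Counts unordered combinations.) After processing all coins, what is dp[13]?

14

after  coin     0     1     2     3     4     5     6     7     8     9    10    11    12    13    14    15    16    17    18
          1     1     1     1     1     1     1     1     1     1     1     1     1     1     1     1     1     1     1     1
          3     1     1     1     2     2     2     3     3     3     4     4     4     5     5     5     6     6     6     7
          5     1     1     1     2     2     3     4     4     5     6     7     8     9    10    11    13    14    15    17
          7     1     1     1     2     2     3     4     5     6     7     9    10    12    14    16    19    21    24    27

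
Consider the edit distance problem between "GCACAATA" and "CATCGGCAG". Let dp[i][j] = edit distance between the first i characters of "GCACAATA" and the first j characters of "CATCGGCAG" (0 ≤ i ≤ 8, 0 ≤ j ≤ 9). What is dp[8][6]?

   ''  C  A  T  C  G  G  C  A  G
''  0  1  2  3  4  5  6  7  8  9
 G  1  1  2  3  4  4  5  6  7  8
 C  2  1  2  3  3  4  5  5  6  7
 A  3  2  1  2  3  4  5  6  5  6
 C  4  3  2  2  2  3  4  5  6  6
 A  5  4  3  3  3  3  4  5  5  6
 A  6  5  4  4  4  4  4  5  5  6
 T  7  6  5  4  5  5  5  5  6  6
 A  8  7  6  5  5  6  6  6  5  6

6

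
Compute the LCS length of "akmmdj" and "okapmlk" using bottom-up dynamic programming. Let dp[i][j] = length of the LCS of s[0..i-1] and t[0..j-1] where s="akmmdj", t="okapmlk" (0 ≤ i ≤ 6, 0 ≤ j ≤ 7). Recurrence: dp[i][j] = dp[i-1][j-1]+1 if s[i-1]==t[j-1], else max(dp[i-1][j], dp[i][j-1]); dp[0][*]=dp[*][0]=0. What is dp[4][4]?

1

   ''  o  k  a  p  m  l  k
''  0  0  0  0  0  0  0  0
 a  0  0  0  1  1  1  1  1
 k  0  0  1  1  1  1  1  2
 m  0  0  1  1  1  2  2  2
 m  0  0  1  1  1  2  2  2
 d  0  0  1  1  1  2  2  2
 j  0  0  1  1  1  2  2  2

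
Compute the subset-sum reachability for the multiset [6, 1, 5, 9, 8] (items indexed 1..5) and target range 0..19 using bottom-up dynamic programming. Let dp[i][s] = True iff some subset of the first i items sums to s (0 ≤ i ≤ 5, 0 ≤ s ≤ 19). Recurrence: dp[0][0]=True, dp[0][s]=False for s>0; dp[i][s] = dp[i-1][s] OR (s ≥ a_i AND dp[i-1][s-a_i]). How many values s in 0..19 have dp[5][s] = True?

17

i\s   0   1   2   3   4   5   6   7   8   9  10  11  12  13  14  15  16  17  18  19
  0   T   F   F   F   F   F   F   F   F   F   F   F   F   F   F   F   F   F   F   F
  1   T   F   F   F   F   F   T   F   F   F   F   F   F   F   F   F   F   F   F   F
  2   T   T   F   F   F   F   T   T   F   F   F   F   F   F   F   F   F   F   F   F
  3   T   T   F   F   F   T   T   T   F   F   F   T   T   F   F   F   F   F   F   F
  4   T   T   F   F   F   T   T   T   F   T   T   T   T   F   T   T   T   F   F   F
  5   T   T   F   F   F   T   T   T   T   T   T   T   T   T   T   T   T   T   T   T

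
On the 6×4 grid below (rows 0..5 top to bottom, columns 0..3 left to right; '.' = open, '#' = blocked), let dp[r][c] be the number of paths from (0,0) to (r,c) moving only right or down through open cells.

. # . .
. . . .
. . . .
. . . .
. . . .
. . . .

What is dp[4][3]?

20

r\c   0   1   2   3
  0   1   0   0   0
  1   1   1   1   1
  2   1   2   3   4
  3   1   3   6  10
  4   1   4  10  20
  5   1   5  15  35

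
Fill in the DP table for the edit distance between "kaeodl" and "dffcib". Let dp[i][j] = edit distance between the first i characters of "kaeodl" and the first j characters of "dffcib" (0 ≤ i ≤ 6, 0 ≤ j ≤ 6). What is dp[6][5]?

   ''  d  f  f  c  i  b
''  0  1  2  3  4  5  6
 k  1  1  2  3  4  5  6
 a  2  2  2  3  4  5  6
 e  3  3  3  3  4  5  6
 o  4  4  4  4  4  5  6
 d  5  4  5  5  5  5  6
 l  6  5  5  6  6  6  6

6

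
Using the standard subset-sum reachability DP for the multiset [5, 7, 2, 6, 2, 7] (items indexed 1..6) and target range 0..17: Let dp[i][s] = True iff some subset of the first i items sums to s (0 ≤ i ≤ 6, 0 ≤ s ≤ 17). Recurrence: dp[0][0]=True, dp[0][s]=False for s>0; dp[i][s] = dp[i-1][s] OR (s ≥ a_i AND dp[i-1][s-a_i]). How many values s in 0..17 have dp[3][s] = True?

7

i\s   0   1   2   3   4   5   6   7   8   9  10  11  12  13  14  15  16  17
  0   T   F   F   F   F   F   F   F   F   F   F   F   F   F   F   F   F   F
  1   T   F   F   F   F   T   F   F   F   F   F   F   F   F   F   F   F   F
  2   T   F   F   F   F   T   F   T   F   F   F   F   T   F   F   F   F   F
  3   T   F   T   F   F   T   F   T   F   T   F   F   T   F   T   F   F   F
  4   T   F   T   F   F   T   T   T   T   T   F   T   T   T   T   T   F   F
  5   T   F   T   F   T   T   T   T   T   T   T   T   T   T   T   T   T   T
  6   T   F   T   F   T   T   T   T   T   T   T   T   T   T   T   T   T   T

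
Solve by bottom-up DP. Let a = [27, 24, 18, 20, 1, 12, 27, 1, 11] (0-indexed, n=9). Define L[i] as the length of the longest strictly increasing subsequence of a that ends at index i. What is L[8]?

   i    0    1    2    3    4    5    6    7    8
a[i]   27   24   18   20    1   12   27    1   11
L[i]    1    1    1    2    1    2    3    1    2

2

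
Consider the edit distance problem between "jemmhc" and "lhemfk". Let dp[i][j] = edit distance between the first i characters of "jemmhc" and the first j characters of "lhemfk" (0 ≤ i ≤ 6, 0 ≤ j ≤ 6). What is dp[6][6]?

5

   ''  l  h  e  m  f  k
''  0  1  2  3  4  5  6
 j  1  1  2  3  4  5  6
 e  2  2  2  2  3  4  5
 m  3  3  3  3  2  3  4
 m  4  4  4  4  3  3  4
 h  5  5  4  5  4  4  4
 c  6  6  5  5  5  5  5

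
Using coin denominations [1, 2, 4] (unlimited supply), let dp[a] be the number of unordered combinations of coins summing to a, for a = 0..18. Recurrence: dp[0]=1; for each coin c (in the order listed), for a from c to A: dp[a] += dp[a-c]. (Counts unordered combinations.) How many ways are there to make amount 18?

after  coin     0     1     2     3     4     5     6     7     8     9    10    11    12    13    14    15    16    17    18
          1     1     1     1     1     1     1     1     1     1     1     1     1     1     1     1     1     1     1     1
          2     1     1     2     2     3     3     4     4     5     5     6     6     7     7     8     8     9     9    10
          4     1     1     2     2     4     4     6     6     9     9    12    12    16    16    20    20    25    25    30

30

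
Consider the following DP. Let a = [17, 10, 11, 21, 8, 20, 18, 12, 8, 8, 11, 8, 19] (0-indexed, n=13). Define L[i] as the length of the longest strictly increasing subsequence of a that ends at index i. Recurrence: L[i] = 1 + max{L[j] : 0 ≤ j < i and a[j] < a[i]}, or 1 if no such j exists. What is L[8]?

1

   i    0    1    2    3    4    5    6    7    8    9   10   11   12
a[i]   17   10   11   21    8   20   18   12    8    8   11    8   19
L[i]    1    1    2    3    1    3    3    3    1    1    2    1    4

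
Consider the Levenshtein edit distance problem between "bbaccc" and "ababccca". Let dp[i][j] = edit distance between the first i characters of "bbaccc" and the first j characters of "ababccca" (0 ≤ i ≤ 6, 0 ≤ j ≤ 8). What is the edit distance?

3

   ''  a  b  a  b  c  c  c  a
''  0  1  2  3  4  5  6  7  8
 b  1  1  1  2  3  4  5  6  7
 b  2  2  1  2  2  3  4  5  6
 a  3  2  2  1  2  3  4  5  5
 c  4  3  3  2  2  2  3  4  5
 c  5  4  4  3  3  2  2  3  4
 c  6  5  5  4  4  3  2  2  3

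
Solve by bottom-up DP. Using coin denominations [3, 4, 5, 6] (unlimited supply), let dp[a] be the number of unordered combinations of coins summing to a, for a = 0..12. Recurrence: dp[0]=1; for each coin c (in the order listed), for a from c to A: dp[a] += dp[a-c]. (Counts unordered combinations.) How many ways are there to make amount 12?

5

after  coin     0     1     2     3     4     5     6     7     8     9    10    11    12
          3     1     0     0     1     0     0     1     0     0     1     0     0     1
          4     1     0     0     1     1     0     1     1     1     1     1     1     2
          5     1     0     0     1     1     1     1     1     2     2     2     2     3
          6     1     0     0     1     1     1     2     1     2     3     3     3     5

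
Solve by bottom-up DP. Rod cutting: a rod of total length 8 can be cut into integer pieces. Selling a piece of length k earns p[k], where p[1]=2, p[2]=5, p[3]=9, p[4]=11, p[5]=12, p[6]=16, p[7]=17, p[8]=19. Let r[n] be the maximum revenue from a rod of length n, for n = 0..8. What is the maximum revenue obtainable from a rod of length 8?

   n    0    1    2    3    4    5    6    7    8
r[n]    0    2    5    9   11   14   18   20   23

23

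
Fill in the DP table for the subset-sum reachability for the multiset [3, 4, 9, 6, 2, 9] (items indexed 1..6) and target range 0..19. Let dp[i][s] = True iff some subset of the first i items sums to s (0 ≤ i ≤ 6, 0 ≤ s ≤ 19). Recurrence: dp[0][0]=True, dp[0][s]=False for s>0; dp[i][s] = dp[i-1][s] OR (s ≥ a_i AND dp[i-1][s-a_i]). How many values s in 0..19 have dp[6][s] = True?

19

i\s   0   1   2   3   4   5   6   7   8   9  10  11  12  13  14  15  16  17  18  19
  0   T   F   F   F   F   F   F   F   F   F   F   F   F   F   F   F   F   F   F   F
  1   T   F   F   T   F   F   F   F   F   F   F   F   F   F   F   F   F   F   F   F
  2   T   F   F   T   T   F   F   T   F   F   F   F   F   F   F   F   F   F   F   F
  3   T   F   F   T   T   F   F   T   F   T   F   F   T   T   F   F   T   F   F   F
  4   T   F   F   T   T   F   T   T   F   T   T   F   T   T   F   T   T   F   T   T
  5   T   F   T   T   T   T   T   T   T   T   T   T   T   T   T   T   T   T   T   T
  6   T   F   T   T   T   T   T   T   T   T   T   T   T   T   T   T   T   T   T   T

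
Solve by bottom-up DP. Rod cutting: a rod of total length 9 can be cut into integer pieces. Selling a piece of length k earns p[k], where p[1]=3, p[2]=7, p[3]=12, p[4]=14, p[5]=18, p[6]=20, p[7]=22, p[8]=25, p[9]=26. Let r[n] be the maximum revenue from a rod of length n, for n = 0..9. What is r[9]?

36

   n    0    1    2    3    4    5    6    7    8    9
r[n]    0    3    7   12   15   19   24   27   31   36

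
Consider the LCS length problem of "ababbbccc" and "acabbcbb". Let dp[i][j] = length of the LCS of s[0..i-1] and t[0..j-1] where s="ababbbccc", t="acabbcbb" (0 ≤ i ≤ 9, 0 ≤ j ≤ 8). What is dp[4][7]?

   ''  a  c  a  b  b  c  b  b
''  0  0  0  0  0  0  0  0  0
 a  0  1  1  1  1  1  1  1  1
 b  0  1  1  1  2  2  2  2  2
 a  0  1  1  2  2  2  2  2  2
 b  0  1  1  2  3  3  3  3  3
 b  0  1  1  2  3  4  4  4  4
 b  0  1  1  2  3  4  4  5  5
 c  0  1  2  2  3  4  5  5  5
 c  0  1  2  2  3  4  5  5  5
 c  0  1  2  2  3  4  5  5  5

3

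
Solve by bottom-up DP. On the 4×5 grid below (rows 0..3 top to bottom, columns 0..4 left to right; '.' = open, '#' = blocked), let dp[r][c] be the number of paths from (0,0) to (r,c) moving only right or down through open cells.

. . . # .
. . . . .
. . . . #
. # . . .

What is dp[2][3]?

r\c   0   1   2   3   4
  0   1   1   1   0   0
  1   1   2   3   3   3
  2   1   3   6   9   0
  3   1   0   6  15  15

9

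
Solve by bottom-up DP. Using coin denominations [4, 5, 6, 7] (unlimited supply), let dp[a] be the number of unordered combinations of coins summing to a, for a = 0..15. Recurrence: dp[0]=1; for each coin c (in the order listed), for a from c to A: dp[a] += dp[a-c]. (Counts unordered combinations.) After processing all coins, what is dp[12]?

3

after  coin     0     1     2     3     4     5     6     7     8     9    10    11    12    13    14    15
          4     1     0     0     0     1     0     0     0     1     0     0     0     1     0     0     0
          5     1     0     0     0     1     1     0     0     1     1     1     0     1     1     1     1
          6     1     0     0     0     1     1     1     0     1     1     2     1     2     1     2     2
          7     1     0     0     0     1     1     1     1     1     1     2     2     3     2     3     3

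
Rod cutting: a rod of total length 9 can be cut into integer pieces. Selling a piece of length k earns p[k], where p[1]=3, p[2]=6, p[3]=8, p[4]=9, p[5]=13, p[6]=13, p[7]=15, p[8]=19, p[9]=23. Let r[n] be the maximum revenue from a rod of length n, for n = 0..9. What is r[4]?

12

   n    0    1    2    3    4    5    6    7    8    9
r[n]    0    3    6    9   12   15   18   21   24   27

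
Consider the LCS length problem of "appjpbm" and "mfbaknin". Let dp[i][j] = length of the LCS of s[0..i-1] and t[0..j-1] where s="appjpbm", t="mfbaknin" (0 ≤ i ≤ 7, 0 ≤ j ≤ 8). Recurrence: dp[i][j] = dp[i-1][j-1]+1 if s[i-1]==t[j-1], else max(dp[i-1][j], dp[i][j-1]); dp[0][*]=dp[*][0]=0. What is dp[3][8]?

1

   ''  m  f  b  a  k  n  i  n
''  0  0  0  0  0  0  0  0  0
 a  0  0  0  0  1  1  1  1  1
 p  0  0  0  0  1  1  1  1  1
 p  0  0  0  0  1  1  1  1  1
 j  0  0  0  0  1  1  1  1  1
 p  0  0  0  0  1  1  1  1  1
 b  0  0  0  1  1  1  1  1  1
 m  0  1  1  1  1  1  1  1  1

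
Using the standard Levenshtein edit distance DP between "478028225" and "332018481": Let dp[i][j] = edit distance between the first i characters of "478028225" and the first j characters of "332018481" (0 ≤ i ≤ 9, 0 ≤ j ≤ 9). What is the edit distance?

   ''  3  3  2  0  1  8  4  8  1
''  0  1  2  3  4  5  6  7  8  9
 4  1  1  2  3  4  5  6  6  7  8
 7  2  2  2  3  4  5  6  7  7  8
 8  3  3  3  3  4  5  5  6  7  8
 0  4  4  4  4  3  4  5  6  7  8
 2  5  5  5  4  4  4  5  6  7  8
 8  6  6  6  5  5  5  4  5  6  7
 2  7  7  7  6  6  6  5  5  6  7
 2  8  8  8  7  7  7  6  6  6  7
 5  9  9  9  8  8  8  7  7  7  7

7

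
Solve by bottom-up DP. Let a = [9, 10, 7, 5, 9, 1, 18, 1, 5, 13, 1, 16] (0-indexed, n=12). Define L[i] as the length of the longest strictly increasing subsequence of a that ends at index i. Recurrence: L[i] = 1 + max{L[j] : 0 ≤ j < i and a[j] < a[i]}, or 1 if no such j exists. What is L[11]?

4

   i    0    1    2    3    4    5    6    7    8    9   10   11
a[i]    9   10    7    5    9    1   18    1    5   13    1   16
L[i]    1    2    1    1    2    1    3    1    2    3    1    4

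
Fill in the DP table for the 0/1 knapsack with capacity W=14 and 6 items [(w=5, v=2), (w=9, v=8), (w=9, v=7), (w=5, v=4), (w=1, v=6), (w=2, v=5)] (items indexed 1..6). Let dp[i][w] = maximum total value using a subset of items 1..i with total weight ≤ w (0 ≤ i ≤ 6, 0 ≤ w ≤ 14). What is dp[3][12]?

i\w   0   1   2   3   4   5   6   7   8   9  10  11  12  13  14
  0   0   0   0   0   0   0   0   0   0   0   0   0   0   0   0
  1   0   0   0   0   0   2   2   2   2   2   2   2   2   2   2
  2   0   0   0   0   0   2   2   2   2   8   8   8   8   8  10
  3   0   0   0   0   0   2   2   2   2   8   8   8   8   8  10
  4   0   0   0   0   0   4   4   4   4   8   8   8   8   8  12
  5   0   6   6   6   6   6  10  10  10  10  14  14  14  14  14
  6   0   6   6  11  11  11  11  11  15  15  15  15  19  19  19

8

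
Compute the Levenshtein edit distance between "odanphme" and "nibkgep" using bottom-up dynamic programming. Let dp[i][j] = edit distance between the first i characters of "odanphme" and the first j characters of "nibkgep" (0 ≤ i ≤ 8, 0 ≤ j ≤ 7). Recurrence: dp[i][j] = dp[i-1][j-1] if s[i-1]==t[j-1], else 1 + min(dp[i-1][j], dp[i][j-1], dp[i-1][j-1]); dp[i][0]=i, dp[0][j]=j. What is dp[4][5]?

5

   ''  n  i  b  k  g  e  p
''  0  1  2  3  4  5  6  7
 o  1  1  2  3  4  5  6  7
 d  2  2  2  3  4  5  6  7
 a  3  3  3  3  4  5  6  7
 n  4  3  4  4  4  5  6  7
 p  5  4  4  5  5  5  6  6
 h  6  5  5  5  6  6  6  7
 m  7  6  6  6  6  7  7  7
 e  8  7  7  7  7  7  7  8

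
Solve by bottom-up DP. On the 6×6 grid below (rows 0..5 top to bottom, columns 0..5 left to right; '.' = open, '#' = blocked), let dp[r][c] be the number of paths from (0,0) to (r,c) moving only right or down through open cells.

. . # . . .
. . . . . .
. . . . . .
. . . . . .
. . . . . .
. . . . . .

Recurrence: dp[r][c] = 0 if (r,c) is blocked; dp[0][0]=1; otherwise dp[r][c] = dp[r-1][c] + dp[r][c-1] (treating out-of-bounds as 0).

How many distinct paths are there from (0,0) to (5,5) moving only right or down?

r\c   0   1   2   3   4   5
  0   1   1   0   0   0   0
  1   1   2   2   2   2   2
  2   1   3   5   7   9  11
  3   1   4   9  16  25  36
  4   1   5  14  30  55  91
  5   1   6  20  50 105 196

196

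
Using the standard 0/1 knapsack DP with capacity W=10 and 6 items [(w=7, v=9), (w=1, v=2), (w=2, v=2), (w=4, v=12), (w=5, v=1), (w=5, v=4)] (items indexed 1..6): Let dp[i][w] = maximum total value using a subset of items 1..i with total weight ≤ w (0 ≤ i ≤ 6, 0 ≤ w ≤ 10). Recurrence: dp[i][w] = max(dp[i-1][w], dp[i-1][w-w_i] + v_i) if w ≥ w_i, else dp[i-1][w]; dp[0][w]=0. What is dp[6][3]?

4

i\w   0   1   2   3   4   5   6   7   8   9  10
  0   0   0   0   0   0   0   0   0   0   0   0
  1   0   0   0   0   0   0   0   9   9   9   9
  2   0   2   2   2   2   2   2   9  11  11  11
  3   0   2   2   4   4   4   4   9  11  11  13
  4   0   2   2   4  12  14  14  16  16  16  16
  5   0   2   2   4  12  14  14  16  16  16  16
  6   0   2   2   4  12  14  14  16  16  16  18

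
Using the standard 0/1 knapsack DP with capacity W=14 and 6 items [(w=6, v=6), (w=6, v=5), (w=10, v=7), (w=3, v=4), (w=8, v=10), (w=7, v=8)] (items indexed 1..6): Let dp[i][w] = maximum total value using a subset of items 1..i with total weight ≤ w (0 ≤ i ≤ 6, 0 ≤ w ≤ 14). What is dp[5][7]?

6

i\w   0   1   2   3   4   5   6   7   8   9  10  11  12  13  14
  0   0   0   0   0   0   0   0   0   0   0   0   0   0   0   0
  1   0   0   0   0   0   0   6   6   6   6   6   6   6   6   6
  2   0   0   0   0   0   0   6   6   6   6   6   6  11  11  11
  3   0   0   0   0   0   0   6   6   6   6   7   7  11  11  11
  4   0   0   0   4   4   4   6   6   6  10  10  10  11  11  11
  5   0   0   0   4   4   4   6   6  10  10  10  14  14  14  16
  6   0   0   0   4   4   4   6   8  10  10  12  14  14  14  16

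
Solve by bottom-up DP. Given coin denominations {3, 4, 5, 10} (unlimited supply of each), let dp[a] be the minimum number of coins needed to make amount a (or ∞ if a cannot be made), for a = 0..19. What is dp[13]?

2

 a  0  1  2  3  4  5  6  7  8  9 10 11 12 13 14 15 16 17 18 19
dp  0  -  -  1  1  1  2  2  2  2  1  3  3  2  2  2  3  3  3  3
(- denotes ∞ / unreachable)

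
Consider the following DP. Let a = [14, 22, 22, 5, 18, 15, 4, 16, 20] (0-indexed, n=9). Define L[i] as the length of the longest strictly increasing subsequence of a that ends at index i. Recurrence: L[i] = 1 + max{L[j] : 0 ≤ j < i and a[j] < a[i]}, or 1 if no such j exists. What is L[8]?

4

   i    0    1    2    3    4    5    6    7    8
a[i]   14   22   22    5   18   15    4   16   20
L[i]    1    2    2    1    2    2    1    3    4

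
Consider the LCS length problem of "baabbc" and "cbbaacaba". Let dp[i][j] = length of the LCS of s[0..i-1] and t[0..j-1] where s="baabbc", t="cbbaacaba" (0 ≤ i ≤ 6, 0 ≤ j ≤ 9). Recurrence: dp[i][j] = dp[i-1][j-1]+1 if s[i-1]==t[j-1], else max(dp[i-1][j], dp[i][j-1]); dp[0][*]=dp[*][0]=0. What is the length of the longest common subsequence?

4

   ''  c  b  b  a  a  c  a  b  a
''  0  0  0  0  0  0  0  0  0  0
 b  0  0  1  1  1  1  1  1  1  1
 a  0  0  1  1  2  2  2  2  2  2
 a  0  0  1  1  2  3  3  3  3  3
 b  0  0  1  2  2  3  3  3  4  4
 b  0  0  1  2  2  3  3  3  4  4
 c  0  1  1  2  2  3  4  4  4  4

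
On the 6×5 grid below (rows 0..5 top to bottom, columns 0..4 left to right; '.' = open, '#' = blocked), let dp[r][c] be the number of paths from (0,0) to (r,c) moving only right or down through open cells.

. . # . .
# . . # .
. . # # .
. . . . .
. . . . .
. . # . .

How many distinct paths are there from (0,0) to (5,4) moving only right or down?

r\c   0   1   2   3   4
  0   1   1   0   0   0
  1   0   1   1   0   0
  2   0   1   0   0   0
  3   0   1   1   1   1
  4   0   1   2   3   4
  5   0   1   0   3   7

7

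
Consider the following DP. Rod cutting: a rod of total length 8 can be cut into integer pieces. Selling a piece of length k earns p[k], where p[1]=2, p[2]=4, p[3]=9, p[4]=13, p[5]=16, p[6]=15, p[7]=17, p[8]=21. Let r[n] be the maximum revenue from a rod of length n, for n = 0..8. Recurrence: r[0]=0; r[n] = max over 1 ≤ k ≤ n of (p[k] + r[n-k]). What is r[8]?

26

   n    0    1    2    3    4    5    6    7    8
r[n]    0    2    4    9   13   16   18   22   26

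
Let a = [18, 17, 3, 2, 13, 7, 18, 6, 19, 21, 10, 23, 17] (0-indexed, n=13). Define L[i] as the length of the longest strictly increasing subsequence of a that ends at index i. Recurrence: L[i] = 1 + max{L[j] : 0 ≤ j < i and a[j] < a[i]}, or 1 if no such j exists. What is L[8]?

4

   i    0    1    2    3    4    5    6    7    8    9   10   11   12
a[i]   18   17    3    2   13    7   18    6   19   21   10   23   17
L[i]    1    1    1    1    2    2    3    2    4    5    3    6    4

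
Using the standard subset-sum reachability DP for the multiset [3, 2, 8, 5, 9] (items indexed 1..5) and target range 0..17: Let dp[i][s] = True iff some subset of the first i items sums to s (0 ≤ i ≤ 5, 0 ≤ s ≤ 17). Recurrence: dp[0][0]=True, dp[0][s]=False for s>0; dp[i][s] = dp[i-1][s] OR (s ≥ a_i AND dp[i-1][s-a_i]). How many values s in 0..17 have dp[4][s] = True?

i\s   0   1   2   3   4   5   6   7   8   9  10  11  12  13  14  15  16  17
  0   T   F   F   F   F   F   F   F   F   F   F   F   F   F   F   F   F   F
  1   T   F   F   T   F   F   F   F   F   F   F   F   F   F   F   F   F   F
  2   T   F   T   T   F   T   F   F   F   F   F   F   F   F   F   F   F   F
  3   T   F   T   T   F   T   F   F   T   F   T   T   F   T   F   F   F   F
  4   T   F   T   T   F   T   F   T   T   F   T   T   F   T   F   T   T   F
  5   T   F   T   T   F   T   F   T   T   T   T   T   T   T   T   T   T   T

11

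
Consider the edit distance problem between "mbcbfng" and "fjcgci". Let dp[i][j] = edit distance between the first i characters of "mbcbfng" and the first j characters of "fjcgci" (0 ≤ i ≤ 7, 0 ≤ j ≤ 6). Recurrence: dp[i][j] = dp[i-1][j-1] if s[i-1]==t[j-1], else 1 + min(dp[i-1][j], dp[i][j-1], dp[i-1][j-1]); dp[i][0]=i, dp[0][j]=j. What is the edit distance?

6

   ''  f  j  c  g  c  i
''  0  1  2  3  4  5  6
 m  1  1  2  3  4  5  6
 b  2  2  2  3  4  5  6
 c  3  3  3  2  3  4  5
 b  4  4  4  3  3  4  5
 f  5  4  5  4  4  4  5
 n  6  5  5  5  5  5  5
 g  7  6  6  6  5  6  6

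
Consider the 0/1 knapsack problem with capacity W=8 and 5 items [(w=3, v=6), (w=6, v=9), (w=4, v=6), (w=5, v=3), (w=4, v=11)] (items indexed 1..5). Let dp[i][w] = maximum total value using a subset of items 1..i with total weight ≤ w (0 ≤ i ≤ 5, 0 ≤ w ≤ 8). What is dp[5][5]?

11

i\w   0   1   2   3   4   5   6   7   8
  0   0   0   0   0   0   0   0   0   0
  1   0   0   0   6   6   6   6   6   6
  2   0   0   0   6   6   6   9   9   9
  3   0   0   0   6   6   6   9  12  12
  4   0   0   0   6   6   6   9  12  12
  5   0   0   0   6  11  11  11  17  17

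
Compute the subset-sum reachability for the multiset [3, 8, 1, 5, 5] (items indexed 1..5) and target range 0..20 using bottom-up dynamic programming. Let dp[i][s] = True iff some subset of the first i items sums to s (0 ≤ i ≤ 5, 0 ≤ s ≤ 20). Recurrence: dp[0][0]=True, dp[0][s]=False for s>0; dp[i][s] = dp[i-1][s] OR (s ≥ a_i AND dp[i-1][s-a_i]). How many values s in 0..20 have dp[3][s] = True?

i\s   0   1   2   3   4   5   6   7   8   9  10  11  12  13  14  15  16  17  18  19  20
  0   T   F   F   F   F   F   F   F   F   F   F   F   F   F   F   F   F   F   F   F   F
  1   T   F   F   T   F   F   F   F   F   F   F   F   F   F   F   F   F   F   F   F   F
  2   T   F   F   T   F   F   F   F   T   F   F   T   F   F   F   F   F   F   F   F   F
  3   T   T   F   T   T   F   F   F   T   T   F   T   T   F   F   F   F   F   F   F   F
  4   T   T   F   T   T   T   T   F   T   T   F   T   T   T   T   F   T   T   F   F   F
  5   T   T   F   T   T   T   T   F   T   T   T   T   T   T   T   F   T   T   T   T   F

8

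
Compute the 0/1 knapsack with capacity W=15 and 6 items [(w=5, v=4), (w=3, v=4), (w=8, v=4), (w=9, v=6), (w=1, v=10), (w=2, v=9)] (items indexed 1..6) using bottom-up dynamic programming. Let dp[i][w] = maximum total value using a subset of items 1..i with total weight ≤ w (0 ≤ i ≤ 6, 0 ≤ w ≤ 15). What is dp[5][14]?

i\w   0   1   2   3   4   5   6   7   8   9  10  11  12  13  14  15
  0   0   0   0   0   0   0   0   0   0   0   0   0   0   0   0   0
  1   0   0   0   0   0   4   4   4   4   4   4   4   4   4   4   4
  2   0   0   0   4   4   4   4   4   8   8   8   8   8   8   8   8
  3   0   0   0   4   4   4   4   4   8   8   8   8   8   8   8   8
  4   0   0   0   4   4   4   4   4   8   8   8   8  10  10  10  10
  5   0  10  10  10  14  14  14  14  14  18  18  18  18  20  20  20
  6   0  10  10  19  19  19  23  23  23  23  23  27  27  27  27  29

20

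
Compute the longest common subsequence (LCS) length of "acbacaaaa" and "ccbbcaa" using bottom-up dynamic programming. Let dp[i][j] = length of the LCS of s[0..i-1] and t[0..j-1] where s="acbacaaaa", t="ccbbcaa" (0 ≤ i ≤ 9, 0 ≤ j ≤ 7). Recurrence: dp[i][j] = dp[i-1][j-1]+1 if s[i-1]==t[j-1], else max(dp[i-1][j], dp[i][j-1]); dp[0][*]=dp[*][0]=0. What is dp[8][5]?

3

   ''  c  c  b  b  c  a  a
''  0  0  0  0  0  0  0  0
 a  0  0  0  0  0  0  1  1
 c  0  1  1  1  1  1  1  1
 b  0  1  1  2  2  2  2  2
 a  0  1  1  2  2  2  3  3
 c  0  1  2  2  2  3  3  3
 a  0  1  2  2  2  3  4  4
 a  0  1  2  2  2  3  4  5
 a  0  1  2  2  2  3  4  5
 a  0  1  2  2  2  3  4  5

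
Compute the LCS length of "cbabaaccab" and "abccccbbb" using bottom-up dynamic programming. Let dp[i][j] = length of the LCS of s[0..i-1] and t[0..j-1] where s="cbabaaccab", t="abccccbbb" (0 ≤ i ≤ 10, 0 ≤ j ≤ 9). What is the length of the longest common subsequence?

   ''  a  b  c  c  c  c  b  b  b
''  0  0  0  0  0  0  0  0  0  0
 c  0  0  0  1  1  1  1  1  1  1
 b  0  0  1  1  1  1  1  2  2  2
 a  0  1  1  1  1  1  1  2  2  2
 b  0  1  2  2  2  2  2  2  3  3
 a  0  1  2  2  2  2  2  2  3  3
 a  0  1  2  2  2  2  2  2  3  3
 c  0  1  2  3  3  3  3  3  3  3
 c  0  1  2  3  4  4  4  4  4  4
 a  0  1  2  3  4  4  4  4  4  4
 b  0  1  2  3  4  4  4  5  5  5

5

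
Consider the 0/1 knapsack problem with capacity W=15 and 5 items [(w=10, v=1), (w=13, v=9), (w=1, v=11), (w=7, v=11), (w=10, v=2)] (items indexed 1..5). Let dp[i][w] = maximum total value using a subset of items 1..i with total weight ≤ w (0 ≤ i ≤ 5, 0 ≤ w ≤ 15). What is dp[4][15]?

i\w   0   1   2   3   4   5   6   7   8   9  10  11  12  13  14  15
  0   0   0   0   0   0   0   0   0   0   0   0   0   0   0   0   0
  1   0   0   0   0   0   0   0   0   0   0   1   1   1   1   1   1
  2   0   0   0   0   0   0   0   0   0   0   1   1   1   9   9   9
  3   0  11  11  11  11  11  11  11  11  11  11  12  12  12  20  20
  4   0  11  11  11  11  11  11  11  22  22  22  22  22  22  22  22
  5   0  11  11  11  11  11  11  11  22  22  22  22  22  22  22  22

22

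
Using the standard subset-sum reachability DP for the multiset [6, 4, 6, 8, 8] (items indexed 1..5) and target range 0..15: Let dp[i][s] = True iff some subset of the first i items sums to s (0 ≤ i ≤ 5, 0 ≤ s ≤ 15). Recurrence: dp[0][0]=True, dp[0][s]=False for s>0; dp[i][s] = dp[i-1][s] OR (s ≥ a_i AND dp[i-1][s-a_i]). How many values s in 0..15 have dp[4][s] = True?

i\s   0   1   2   3   4   5   6   7   8   9  10  11  12  13  14  15
  0   T   F   F   F   F   F   F   F   F   F   F   F   F   F   F   F
  1   T   F   F   F   F   F   T   F   F   F   F   F   F   F   F   F
  2   T   F   F   F   T   F   T   F   F   F   T   F   F   F   F   F
  3   T   F   F   F   T   F   T   F   F   F   T   F   T   F   F   F
  4   T   F   F   F   T   F   T   F   T   F   T   F   T   F   T   F
  5   T   F   F   F   T   F   T   F   T   F   T   F   T   F   T   F

7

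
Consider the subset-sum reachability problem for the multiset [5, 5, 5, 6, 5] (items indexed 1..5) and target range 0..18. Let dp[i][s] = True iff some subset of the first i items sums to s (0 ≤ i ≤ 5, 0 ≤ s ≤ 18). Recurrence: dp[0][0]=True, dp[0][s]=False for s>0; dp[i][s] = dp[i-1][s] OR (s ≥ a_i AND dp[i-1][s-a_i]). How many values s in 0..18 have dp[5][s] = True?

7

i\s   0   1   2   3   4   5   6   7   8   9  10  11  12  13  14  15  16  17  18
  0   T   F   F   F   F   F   F   F   F   F   F   F   F   F   F   F   F   F   F
  1   T   F   F   F   F   T   F   F   F   F   F   F   F   F   F   F   F   F   F
  2   T   F   F   F   F   T   F   F   F   F   T   F   F   F   F   F   F   F   F
  3   T   F   F   F   F   T   F   F   F   F   T   F   F   F   F   T   F   F   F
  4   T   F   F   F   F   T   T   F   F   F   T   T   F   F   F   T   T   F   F
  5   T   F   F   F   F   T   T   F   F   F   T   T   F   F   F   T   T   F   F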